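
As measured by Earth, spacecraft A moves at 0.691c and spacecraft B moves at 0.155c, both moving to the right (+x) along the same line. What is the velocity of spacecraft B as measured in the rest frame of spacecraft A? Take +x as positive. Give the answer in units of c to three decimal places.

β_A = 0.691, β_B = 0.155.
Transform to A's frame with the inverse velocity-addition law: u' = (u − v)/(1 − uv/c²), taking u = β_B and v = β_A.
u' = (0.155 − 0.691) / (1 − (0.691)(0.155)) = -0.5360/0.8929 = -0.6003.

-0.600c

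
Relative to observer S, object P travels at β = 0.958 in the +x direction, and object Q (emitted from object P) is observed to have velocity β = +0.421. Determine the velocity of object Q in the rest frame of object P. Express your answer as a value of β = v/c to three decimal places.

Invert the composition law: u' = (u − v)/(1 − uv/c²).
u' = (0.421 − 0.958) / (1 − (0.421)(0.958)) = -0.5370/0.5967 = -0.9000.

β = -0.900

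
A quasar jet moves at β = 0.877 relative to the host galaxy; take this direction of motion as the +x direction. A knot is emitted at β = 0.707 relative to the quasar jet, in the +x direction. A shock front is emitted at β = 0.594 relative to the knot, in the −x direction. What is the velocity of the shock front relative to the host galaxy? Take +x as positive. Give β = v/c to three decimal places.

Apply u = (u' + v)/(1 + u'v/c²) successively, working outward toward the host galaxy.
Start: velocity of the quasar jet relative to the host galaxy = 0.8770c.
Compose with the knot (u' = 0.707 in the quasar jet frame): u_1 = (0.707 + 0.877) / (1 + 0.707·0.877) = 1.5840/1.6200 = 0.9778.
Compose with the shock front (u' = -0.594 in the knot frame): u_2 = (-0.594 + 0.978) / (1 + (-0.594)·0.978) = 0.3838/0.4192 = 0.9154.

β = +0.915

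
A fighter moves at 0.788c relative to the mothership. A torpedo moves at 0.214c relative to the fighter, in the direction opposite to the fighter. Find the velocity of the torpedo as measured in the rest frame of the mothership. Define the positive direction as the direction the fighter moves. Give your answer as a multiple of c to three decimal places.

+0.690c

With v = 0.788 and u' = -0.214 (in units of c),
u = (u' + v)/(1 + u'v/c²):
u = (-0.214 + 0.788) / (1 + (-0.214)·0.788) = 0.5740/0.8314 = 0.6904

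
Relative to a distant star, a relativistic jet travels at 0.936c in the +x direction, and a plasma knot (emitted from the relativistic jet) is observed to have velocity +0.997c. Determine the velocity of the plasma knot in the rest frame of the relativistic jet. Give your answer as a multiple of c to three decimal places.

Invert the composition law: u' = (u − v)/(1 − uv/c²).
u' = (0.997 − 0.936) / (1 − (0.997)(0.936)) = 0.0610/0.0668 = 0.9131.

+0.913c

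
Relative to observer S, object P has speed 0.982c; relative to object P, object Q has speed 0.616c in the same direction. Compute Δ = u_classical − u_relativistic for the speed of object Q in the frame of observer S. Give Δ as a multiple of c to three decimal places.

Galilean: u_cl = 0.616 + 0.982 = 1.5980.
Relativistic: u_rel = (0.616 + 0.982) / (1 + 0.616·0.982) = 1.5980/1.6049 = 0.9957.
Δ = 1.5980 − 0.9957 = 0.6023.
(The classical prediction exceeds c; the relativistic result does not.)

Δ = 0.602c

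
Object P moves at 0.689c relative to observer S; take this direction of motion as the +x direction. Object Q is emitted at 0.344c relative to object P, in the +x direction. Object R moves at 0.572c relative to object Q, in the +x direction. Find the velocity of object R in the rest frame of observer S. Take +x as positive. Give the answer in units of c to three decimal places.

Apply u = (u' + v)/(1 + u'v/c²) successively, working outward toward observer S.
Start: velocity of object P relative to observer S = 0.6890c.
Compose with object Q (u' = 0.344 in object P frame): u_1 = (0.344 + 0.689) / (1 + 0.344·0.689) = 1.0330/1.2370 = 0.8351.
Compose with object R (u' = 0.572 in object Q frame): u_2 = (0.572 + 0.835) / (1 + 0.572·0.835) = 1.4071/1.4777 = 0.9522.

0.952c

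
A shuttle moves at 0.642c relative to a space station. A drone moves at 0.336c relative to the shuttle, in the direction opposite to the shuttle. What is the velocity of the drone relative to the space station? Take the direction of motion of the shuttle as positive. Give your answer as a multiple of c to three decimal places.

With v = 0.642 and u' = -0.336 (in units of c),
u = (u' + v)/(1 + u'v/c²):
u = (-0.336 + 0.642) / (1 + (-0.336)·0.642) = 0.3060/0.7843 = 0.3902

+0.390c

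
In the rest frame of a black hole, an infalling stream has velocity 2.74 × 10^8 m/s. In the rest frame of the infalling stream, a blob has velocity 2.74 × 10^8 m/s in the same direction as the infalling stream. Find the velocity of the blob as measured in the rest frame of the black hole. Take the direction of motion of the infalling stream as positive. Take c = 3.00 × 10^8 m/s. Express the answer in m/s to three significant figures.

2.99 × 10^8 m/s

In units of c (dividing by 3.00 × 10^8 m/s): v = 0.913, u' = 0.913.
u = (u' + v)/(1 + u'v/c²):
u = (0.913 + 0.913) / (1 + 0.913·0.913) = 1.8267/1.8342 = 0.9959
Converting back: u = 0.9959 × 3.00 × 10^8 m/s.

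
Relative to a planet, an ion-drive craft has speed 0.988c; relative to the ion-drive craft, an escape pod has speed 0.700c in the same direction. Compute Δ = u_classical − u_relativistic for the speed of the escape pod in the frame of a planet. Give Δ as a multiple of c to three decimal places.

Galilean: u_cl = 0.700 + 0.988 = 1.6880.
Relativistic: u_rel = (0.700 + 0.988) / (1 + 0.700·0.988) = 1.6880/1.6916 = 0.9979.
Δ = 1.6880 − 0.9979 = 0.6901.
(The classical prediction exceeds c; the relativistic result does not.)

Δ = 0.690c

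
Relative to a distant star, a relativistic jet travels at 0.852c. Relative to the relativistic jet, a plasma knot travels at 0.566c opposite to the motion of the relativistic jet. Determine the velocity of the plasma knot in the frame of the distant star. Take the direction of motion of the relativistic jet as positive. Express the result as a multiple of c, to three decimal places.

+0.552c

With v = 0.852 and u' = -0.566 (in units of c),
u = (u' + v)/(1 + u'v/c²):
u = (-0.566 + 0.852) / (1 + (-0.566)·0.852) = 0.2860/0.5178 = 0.5524
(Galilean addition would give +0.286c.)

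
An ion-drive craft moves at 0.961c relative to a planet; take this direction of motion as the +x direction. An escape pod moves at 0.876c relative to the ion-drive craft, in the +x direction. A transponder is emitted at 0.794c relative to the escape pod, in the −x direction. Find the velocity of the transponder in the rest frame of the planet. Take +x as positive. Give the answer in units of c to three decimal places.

Apply u = (u' + v)/(1 + u'v/c²) successively, working outward toward the planet.
Start: velocity of the ion-drive craft relative to the planet = 0.9610c.
Compose with the escape pod (u' = 0.876 in the ion-drive craft frame): u_1 = (0.876 + 0.961) / (1 + 0.876·0.961) = 1.8370/1.8418 = 0.9974.
Compose with the transponder (u' = -0.794 in the escape pod frame): u_2 = (-0.794 + 0.997) / (1 + (-0.794)·0.997) = 0.2034/0.2081 = 0.9774.

+0.977c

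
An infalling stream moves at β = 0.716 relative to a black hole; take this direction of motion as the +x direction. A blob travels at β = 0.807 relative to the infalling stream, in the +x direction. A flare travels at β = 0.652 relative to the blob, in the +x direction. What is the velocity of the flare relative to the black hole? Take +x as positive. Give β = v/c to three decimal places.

Apply u = (u' + v)/(1 + u'v/c²) successively, working outward toward the black hole.
Start: velocity of the infalling stream relative to the black hole = 0.7160c.
Compose with the blob (u' = 0.807 in the infalling stream frame): u_1 = (0.807 + 0.716) / (1 + 0.807·0.716) = 1.5230/1.5778 = 0.9653.
Compose with the flare (u' = 0.652 in the blob frame): u_2 = (0.652 + 0.965) / (1 + 0.652·0.965) = 1.6173/1.6294 = 0.9926.

β = 0.993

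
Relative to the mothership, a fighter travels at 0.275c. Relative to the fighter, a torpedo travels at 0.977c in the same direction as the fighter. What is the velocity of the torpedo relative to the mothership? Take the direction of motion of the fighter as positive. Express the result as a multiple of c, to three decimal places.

0.987c

With v = 0.275 and u' = 0.977 (in units of c),
u = (u' + v)/(1 + u'v/c²):
u = (0.977 + 0.275) / (1 + 0.977·0.275) = 1.2520/1.2687 = 0.9869
(Galilean addition would give +1.252c, exceeding c.)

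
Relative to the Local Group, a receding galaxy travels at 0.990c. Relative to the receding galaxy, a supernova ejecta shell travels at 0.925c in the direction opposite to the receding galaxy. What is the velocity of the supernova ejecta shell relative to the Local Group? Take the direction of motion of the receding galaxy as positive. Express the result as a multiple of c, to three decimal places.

With v = 0.990 and u' = -0.925 (in units of c),
u = (u' + v)/(1 + u'v/c²):
u = (-0.925 + 0.990) / (1 + (-0.925)·0.990) = 0.0650/0.0843 = 0.7715

+0.772c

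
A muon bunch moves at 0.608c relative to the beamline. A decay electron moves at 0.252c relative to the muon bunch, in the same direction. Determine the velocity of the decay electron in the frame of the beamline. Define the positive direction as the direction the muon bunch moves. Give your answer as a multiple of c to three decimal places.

With v = 0.608 and u' = 0.252 (in units of c),
u = (u' + v)/(1 + u'v/c²):
u = (0.252 + 0.608) / (1 + 0.252·0.608) = 0.8600/1.1532 = 0.7457

0.746c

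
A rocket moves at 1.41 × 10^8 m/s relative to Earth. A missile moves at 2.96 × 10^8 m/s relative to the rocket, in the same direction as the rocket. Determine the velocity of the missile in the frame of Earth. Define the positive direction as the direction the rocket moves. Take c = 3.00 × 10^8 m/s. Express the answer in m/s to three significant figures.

In units of c (dividing by 3.00 × 10^8 m/s): v = 0.470, u' = 0.987.
u = (u' + v)/(1 + u'v/c²):
u = (0.987 + 0.470) / (1 + 0.987·0.470) = 1.4567/1.4637 = 0.9952
(Galilean addition would give +1.457c, exceeding c.)
Converting back: u = 0.9952 × 3.00 × 10^8 m/s.

2.99 × 10^8 m/s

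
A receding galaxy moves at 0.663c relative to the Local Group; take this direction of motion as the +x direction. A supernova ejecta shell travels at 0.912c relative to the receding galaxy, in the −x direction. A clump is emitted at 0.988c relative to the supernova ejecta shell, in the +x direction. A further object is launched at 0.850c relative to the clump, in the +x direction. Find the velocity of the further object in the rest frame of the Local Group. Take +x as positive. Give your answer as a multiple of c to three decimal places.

+0.996c

Apply u = (u' + v)/(1 + u'v/c²) successively, working outward toward the Local Group.
Start: velocity of the receding galaxy relative to the Local Group = 0.6630c.
Compose with the supernova ejecta shell (u' = -0.912 in the receding galaxy frame): u_1 = (-0.912 + 0.663) / (1 + (-0.912)·0.663) = -0.2490/0.3953 = -0.6298.
Compose with the clump (u' = 0.988 in the supernova ejecta shell frame): u_2 = (0.988 + (-0.630)) / (1 + 0.988·(-0.630)) = 0.3582/0.3777 = 0.9482.
Compose with the further object (u' = 0.850 in the clump frame): u_3 = (0.850 + 0.948) / (1 + 0.850·0.948) = 1.7982/1.8060 = 0.9957.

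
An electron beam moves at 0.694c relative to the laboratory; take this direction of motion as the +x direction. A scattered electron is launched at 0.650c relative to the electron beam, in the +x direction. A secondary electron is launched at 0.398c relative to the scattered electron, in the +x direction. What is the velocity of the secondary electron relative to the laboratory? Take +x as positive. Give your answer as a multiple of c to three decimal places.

0.968c

Apply u = (u' + v)/(1 + u'v/c²) successively, working outward toward the laboratory.
Start: velocity of the electron beam relative to the laboratory = 0.6940c.
Compose with the scattered electron (u' = 0.650 in the electron beam frame): u_1 = (0.650 + 0.694) / (1 + 0.650·0.694) = 1.3440/1.4511 = 0.9262.
Compose with the secondary electron (u' = 0.398 in the scattered electron frame): u_2 = (0.398 + 0.926) / (1 + 0.398·0.926) = 1.3242/1.3686 = 0.9675.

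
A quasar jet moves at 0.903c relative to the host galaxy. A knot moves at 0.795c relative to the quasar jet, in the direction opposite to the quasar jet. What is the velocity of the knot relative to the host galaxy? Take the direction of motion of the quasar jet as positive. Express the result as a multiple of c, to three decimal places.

With v = 0.903 and u' = -0.795 (in units of c),
u = (u' + v)/(1 + u'v/c²):
u = (-0.795 + 0.903) / (1 + (-0.795)·0.903) = 0.1080/0.2821 = 0.3828

+0.383c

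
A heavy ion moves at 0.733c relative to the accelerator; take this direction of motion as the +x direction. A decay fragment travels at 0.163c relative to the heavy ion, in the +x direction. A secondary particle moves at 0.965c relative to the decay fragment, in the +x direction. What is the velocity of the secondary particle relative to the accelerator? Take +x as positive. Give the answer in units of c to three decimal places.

0.996c

Apply u = (u' + v)/(1 + u'v/c²) successively, working outward toward the accelerator.
Start: velocity of the heavy ion relative to the accelerator = 0.7330c.
Compose with the decay fragment (u' = 0.163 in the heavy ion frame): u_1 = (0.163 + 0.733) / (1 + 0.163·0.733) = 0.8960/1.1195 = 0.8004.
Compose with the secondary particle (u' = 0.965 in the decay fragment frame): u_2 = (0.965 + 0.800) / (1 + 0.965·0.800) = 1.7654/1.7724 = 0.9961.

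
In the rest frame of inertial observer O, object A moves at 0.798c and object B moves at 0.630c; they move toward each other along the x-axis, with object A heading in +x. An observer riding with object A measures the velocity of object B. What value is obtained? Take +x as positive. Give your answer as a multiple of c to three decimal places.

-0.950c

β_A = 0.798, β_B = -0.630.
Transform to A's frame with the inverse velocity-addition law: u' = (u − v)/(1 − uv/c²), taking u = β_B and v = β_A.
u' = (-0.630 − 0.798) / (1 − (0.798)(-0.630)) = -1.4280/1.5027 = -0.9503.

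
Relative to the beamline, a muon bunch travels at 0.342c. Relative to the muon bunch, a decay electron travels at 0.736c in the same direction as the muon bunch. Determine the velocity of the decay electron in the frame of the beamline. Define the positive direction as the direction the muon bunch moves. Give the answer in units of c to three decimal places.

With v = 0.342 and u' = 0.736 (in units of c),
u = (u' + v)/(1 + u'v/c²):
u = (0.736 + 0.342) / (1 + 0.736·0.342) = 1.0780/1.2517 = 0.8612

0.861c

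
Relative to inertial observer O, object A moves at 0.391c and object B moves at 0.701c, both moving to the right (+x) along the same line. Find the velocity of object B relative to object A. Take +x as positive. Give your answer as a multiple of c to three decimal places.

β_A = 0.391, β_B = 0.701.
Transform to A's frame with the inverse velocity-addition law: u' = (u − v)/(1 − uv/c²), taking u = β_B and v = β_A.
u' = (0.701 − 0.391) / (1 − (0.391)(0.701)) = 0.3100/0.7259 = 0.4271.

+0.427c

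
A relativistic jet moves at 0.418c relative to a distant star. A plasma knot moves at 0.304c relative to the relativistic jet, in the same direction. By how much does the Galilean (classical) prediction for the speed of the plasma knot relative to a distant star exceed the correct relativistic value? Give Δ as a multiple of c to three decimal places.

Galilean: u_cl = 0.304 + 0.418 = 0.7220.
Relativistic: u_rel = (0.304 + 0.418) / (1 + 0.304·0.418) = 0.7220/1.1271 = 0.6406.
Δ = 0.7220 − 0.6406 = 0.0814.

Δ = 0.081c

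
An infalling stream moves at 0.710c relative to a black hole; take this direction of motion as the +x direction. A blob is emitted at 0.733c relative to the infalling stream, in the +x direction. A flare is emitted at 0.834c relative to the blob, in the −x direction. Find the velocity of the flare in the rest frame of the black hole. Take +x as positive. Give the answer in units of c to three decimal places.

+0.552c

Apply u = (u' + v)/(1 + u'v/c²) successively, working outward toward the black hole.
Start: velocity of the infalling stream relative to the black hole = 0.7100c.
Compose with the blob (u' = 0.733 in the infalling stream frame): u_1 = (0.733 + 0.710) / (1 + 0.733·0.710) = 1.4430/1.5204 = 0.9491.
Compose with the flare (u' = -0.834 in the blob frame): u_2 = (-0.834 + 0.949) / (1 + (-0.834)·0.949) = 0.1151/0.2085 = 0.5520.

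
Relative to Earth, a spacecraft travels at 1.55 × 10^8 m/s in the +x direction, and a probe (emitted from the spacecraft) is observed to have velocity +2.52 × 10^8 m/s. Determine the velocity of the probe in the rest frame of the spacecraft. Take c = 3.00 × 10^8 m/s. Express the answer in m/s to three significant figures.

v = 0.517c, u = 0.840c.
Invert the composition law: u' = (u − v)/(1 − uv/c²).
u' = (0.840 − 0.517) / (1 − (0.840)(0.517)) = 0.3233/0.5660 = 0.5713.
u' = 0.5713 × 3.00 × 10^8 m/s.

+1.71 × 10^8 m/s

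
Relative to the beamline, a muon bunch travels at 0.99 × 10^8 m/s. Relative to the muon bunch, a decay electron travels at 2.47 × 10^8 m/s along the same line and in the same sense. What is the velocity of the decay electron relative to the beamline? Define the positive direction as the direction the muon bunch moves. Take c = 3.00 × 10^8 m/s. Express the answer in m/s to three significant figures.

2.72 × 10^8 m/s

In units of c (dividing by 3.00 × 10^8 m/s): v = 0.330, u' = 0.823.
u = (u' + v)/(1 + u'v/c²):
u = (0.823 + 0.330) / (1 + 0.823·0.330) = 1.1533/1.2717 = 0.9069
Converting back: u = 0.9069 × 3.00 × 10^8 m/s.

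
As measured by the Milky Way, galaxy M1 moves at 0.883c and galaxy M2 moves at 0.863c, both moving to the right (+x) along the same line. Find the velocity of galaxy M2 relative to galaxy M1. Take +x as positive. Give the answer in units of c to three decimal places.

β_A = 0.883, β_B = 0.863.
Transform to A's frame with the inverse velocity-addition law: u' = (u − v)/(1 − uv/c²), taking u = β_B and v = β_A.
u' = (0.863 − 0.883) / (1 − (0.883)(0.863)) = -0.0200/0.2380 = -0.0840.

-0.084c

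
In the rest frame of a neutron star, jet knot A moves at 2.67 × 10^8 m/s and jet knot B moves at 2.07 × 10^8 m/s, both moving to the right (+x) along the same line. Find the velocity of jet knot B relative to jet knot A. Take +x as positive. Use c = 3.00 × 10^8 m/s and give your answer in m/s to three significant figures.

β_A = 0.890, β_B = 0.690 (dividing each by c = 3.00 × 10^8 m/s).
Transform to A's frame with the inverse velocity-addition law: u' = (u − v)/(1 − uv/c²), taking u = β_B and v = β_A.
u' = (0.690 − 0.890) / (1 − (0.890)(0.690)) = -0.2000/0.3859 = -0.5183.
u' = -0.5183 × 3.00 × 10^8 m/s.

-1.55 × 10^8 m/s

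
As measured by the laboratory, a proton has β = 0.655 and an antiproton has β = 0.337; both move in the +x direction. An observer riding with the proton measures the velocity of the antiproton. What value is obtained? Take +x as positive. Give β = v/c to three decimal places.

β = -0.408

β_A = 0.655, β_B = 0.337.
Transform to A's frame with the inverse velocity-addition law: u' = (u − v)/(1 − uv/c²), taking u = β_B and v = β_A.
u' = (0.337 − 0.655) / (1 − (0.655)(0.337)) = -0.3180/0.7793 = -0.4081.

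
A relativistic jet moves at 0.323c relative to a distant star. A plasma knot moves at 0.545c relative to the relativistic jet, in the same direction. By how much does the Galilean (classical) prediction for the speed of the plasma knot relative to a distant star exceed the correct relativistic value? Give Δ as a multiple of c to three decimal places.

Galilean: u_cl = 0.545 + 0.323 = 0.8680.
Relativistic: u_rel = (0.545 + 0.323) / (1 + 0.545·0.323) = 0.8680/1.1760 = 0.7381.
Δ = 0.8680 − 0.7381 = 0.1299.

Δ = 0.130c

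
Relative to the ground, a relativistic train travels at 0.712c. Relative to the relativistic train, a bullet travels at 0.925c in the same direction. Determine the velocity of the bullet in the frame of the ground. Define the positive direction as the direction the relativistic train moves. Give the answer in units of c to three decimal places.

With v = 0.712 and u' = 0.925 (in units of c),
u = (u' + v)/(1 + u'v/c²):
u = (0.925 + 0.712) / (1 + 0.925·0.712) = 1.6370/1.6586 = 0.9870

0.987c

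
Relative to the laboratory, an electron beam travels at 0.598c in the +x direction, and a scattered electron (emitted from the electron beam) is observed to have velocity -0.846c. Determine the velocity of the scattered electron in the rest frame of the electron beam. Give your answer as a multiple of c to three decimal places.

-0.959c

Invert the composition law: u' = (u − v)/(1 − uv/c²).
u' = (-0.846 − 0.598) / (1 − (-0.846)(0.598)) = -1.4440/1.5059 = -0.9589.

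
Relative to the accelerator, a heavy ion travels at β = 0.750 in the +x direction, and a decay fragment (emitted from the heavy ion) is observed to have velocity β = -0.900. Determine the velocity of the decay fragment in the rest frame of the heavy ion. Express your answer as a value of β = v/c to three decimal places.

Invert the composition law: u' = (u − v)/(1 − uv/c²).
u' = (-0.900 − 0.750) / (1 − (-0.900)(0.750)) = -1.6500/1.6750 = -0.9851.

β = -0.985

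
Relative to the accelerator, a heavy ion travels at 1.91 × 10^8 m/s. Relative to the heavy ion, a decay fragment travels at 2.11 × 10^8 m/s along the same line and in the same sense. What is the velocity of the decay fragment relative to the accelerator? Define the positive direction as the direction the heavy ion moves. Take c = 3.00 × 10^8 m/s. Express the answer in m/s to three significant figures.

2.78 × 10^8 m/s

In units of c (dividing by 3.00 × 10^8 m/s): v = 0.637, u' = 0.703.
u = (u' + v)/(1 + u'v/c²):
u = (0.703 + 0.637) / (1 + 0.703·0.637) = 1.3400/1.4478 = 0.9255
(Galilean addition would give +1.340c, exceeding c.)
Converting back: u = 0.9255 × 3.00 × 10^8 m/s.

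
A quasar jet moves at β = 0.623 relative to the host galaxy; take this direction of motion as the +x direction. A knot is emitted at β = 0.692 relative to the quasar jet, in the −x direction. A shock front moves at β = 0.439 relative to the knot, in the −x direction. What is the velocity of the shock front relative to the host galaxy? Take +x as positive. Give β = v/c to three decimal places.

β = -0.532

Apply u = (u' + v)/(1 + u'v/c²) successively, working outward toward the host galaxy.
Start: velocity of the quasar jet relative to the host galaxy = 0.6230c.
Compose with the knot (u' = -0.692 in the quasar jet frame): u_1 = (-0.692 + 0.623) / (1 + (-0.692)·0.623) = -0.0690/0.5689 = -0.1213.
Compose with the shock front (u' = -0.439 in the knot frame): u_2 = (-0.439 + (-0.121)) / (1 + (-0.439)·(-0.121)) = -0.5603/1.0532 = -0.5320.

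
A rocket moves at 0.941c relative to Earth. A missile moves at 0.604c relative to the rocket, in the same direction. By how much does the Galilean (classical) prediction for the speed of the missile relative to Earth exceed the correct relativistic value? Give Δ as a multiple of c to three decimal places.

Galilean: u_cl = 0.604 + 0.941 = 1.5450.
Relativistic: u_rel = (0.604 + 0.941) / (1 + 0.604·0.941) = 1.5450/1.5684 = 0.9851.
Δ = 1.5450 − 0.9851 = 0.5599.
(The classical prediction exceeds c; the relativistic result does not.)

Δ = 0.560c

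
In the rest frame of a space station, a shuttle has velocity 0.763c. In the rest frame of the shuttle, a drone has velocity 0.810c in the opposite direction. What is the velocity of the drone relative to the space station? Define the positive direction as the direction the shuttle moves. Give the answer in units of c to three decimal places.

-0.123c

With v = 0.763 and u' = -0.810 (in units of c),
u = (u' + v)/(1 + u'v/c²):
u = (-0.810 + 0.763) / (1 + (-0.810)·0.763) = -0.0470/0.3820 = -0.1230
(Galilean addition would give -0.047c.)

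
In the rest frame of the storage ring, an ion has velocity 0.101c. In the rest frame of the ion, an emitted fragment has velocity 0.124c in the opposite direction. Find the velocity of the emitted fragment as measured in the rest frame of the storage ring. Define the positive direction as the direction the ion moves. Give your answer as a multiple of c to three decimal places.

With v = 0.101 and u' = -0.124 (in units of c),
u = (u' + v)/(1 + u'v/c²):
u = (-0.124 + 0.101) / (1 + (-0.124)·0.101) = -0.0230/0.9875 = -0.0233
(Galilean addition would give -0.023c.)

-0.023c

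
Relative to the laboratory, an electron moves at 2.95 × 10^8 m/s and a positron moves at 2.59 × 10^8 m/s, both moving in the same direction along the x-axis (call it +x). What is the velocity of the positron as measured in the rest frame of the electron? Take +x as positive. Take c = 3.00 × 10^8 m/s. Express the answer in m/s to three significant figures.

-2.38 × 10^8 m/s

β_A = 0.983, β_B = 0.863 (dividing each by c = 3.00 × 10^8 m/s).
Transform to A's frame with the inverse velocity-addition law: u' = (u − v)/(1 − uv/c²), taking u = β_B and v = β_A.
u' = (0.863 − 0.983) / (1 − (0.983)(0.863)) = -0.1200/0.1511 = -0.7944.
u' = -0.7944 × 3.00 × 10^8 m/s.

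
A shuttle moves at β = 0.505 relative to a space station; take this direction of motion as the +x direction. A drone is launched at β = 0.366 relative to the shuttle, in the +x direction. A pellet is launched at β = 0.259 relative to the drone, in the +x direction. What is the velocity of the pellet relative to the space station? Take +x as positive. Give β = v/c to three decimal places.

Apply u = (u' + v)/(1 + u'v/c²) successively, working outward toward the space station.
Start: velocity of the shuttle relative to the space station = 0.5050c.
Compose with the drone (u' = 0.366 in the shuttle frame): u_1 = (0.366 + 0.505) / (1 + 0.366·0.505) = 0.8710/1.1848 = 0.7351.
Compose with the pellet (u' = 0.259 in the drone frame): u_2 = (0.259 + 0.735) / (1 + 0.259·0.735) = 0.9941/1.1904 = 0.8351.

β = 0.835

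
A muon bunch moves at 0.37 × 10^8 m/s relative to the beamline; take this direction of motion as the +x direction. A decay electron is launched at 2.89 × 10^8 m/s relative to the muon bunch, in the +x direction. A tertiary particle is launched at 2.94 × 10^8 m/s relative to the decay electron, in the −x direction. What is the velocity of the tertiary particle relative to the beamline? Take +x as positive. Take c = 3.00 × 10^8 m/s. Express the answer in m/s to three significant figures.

-5.44 × 10^7 m/s

Apply u = (u' + v)/(1 + u'v/c²) successively, working outward toward the beamline.
(Dividing each given speed by c = 3.00 × 10^8 m/s to work in units of c.)
Start: velocity of the muon bunch relative to the beamline = 0.1233c.
Compose with the decay electron (u' = 0.963 in the muon bunch frame): u_1 = (0.963 + 0.123) / (1 + 0.963·0.123) = 1.0867/1.1188 = 0.9713.
Compose with the tertiary particle (u' = -0.980 in the decay electron frame): u_2 = (-0.980 + 0.971) / (1 + (-0.980)·0.971) = -0.0087/0.0482 = -0.1813.
So u = -0.1813 × 3.00 × 10^8 m/s.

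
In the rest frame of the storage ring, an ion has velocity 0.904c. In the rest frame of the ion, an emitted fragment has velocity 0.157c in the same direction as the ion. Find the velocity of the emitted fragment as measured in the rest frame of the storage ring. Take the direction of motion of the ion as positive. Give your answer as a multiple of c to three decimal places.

With v = 0.904 and u' = 0.157 (in units of c),
u = (u' + v)/(1 + u'v/c²):
u = (0.157 + 0.904) / (1 + 0.157·0.904) = 1.0610/1.1419 = 0.9291
(Galilean addition would give +1.061c, exceeding c.)

0.929c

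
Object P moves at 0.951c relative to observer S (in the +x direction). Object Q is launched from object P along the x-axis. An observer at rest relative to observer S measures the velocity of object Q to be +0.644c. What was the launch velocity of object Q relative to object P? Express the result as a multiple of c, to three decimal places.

-0.792c

Invert the composition law: u' = (u − v)/(1 − uv/c²).
u' = (0.644 − 0.951) / (1 − (0.644)(0.951)) = -0.3070/0.3876 = -0.7921.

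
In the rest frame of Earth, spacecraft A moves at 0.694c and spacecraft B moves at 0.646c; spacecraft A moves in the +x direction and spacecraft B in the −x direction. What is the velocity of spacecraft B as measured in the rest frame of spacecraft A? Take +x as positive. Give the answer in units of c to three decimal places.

-0.925c

β_A = 0.694, β_B = -0.646.
Transform to A's frame with the inverse velocity-addition law: u' = (u − v)/(1 − uv/c²), taking u = β_B and v = β_A.
u' = (-0.646 − 0.694) / (1 − (0.694)(-0.646)) = -1.3400/1.4483 = -0.9252.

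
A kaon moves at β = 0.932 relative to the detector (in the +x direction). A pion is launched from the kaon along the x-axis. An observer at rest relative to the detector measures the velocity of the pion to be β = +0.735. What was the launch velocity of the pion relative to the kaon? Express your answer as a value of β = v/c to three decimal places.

Invert the composition law: u' = (u − v)/(1 − uv/c²).
u' = (0.735 − 0.932) / (1 − (0.735)(0.932)) = -0.1970/0.3150 = -0.6254.

β = -0.625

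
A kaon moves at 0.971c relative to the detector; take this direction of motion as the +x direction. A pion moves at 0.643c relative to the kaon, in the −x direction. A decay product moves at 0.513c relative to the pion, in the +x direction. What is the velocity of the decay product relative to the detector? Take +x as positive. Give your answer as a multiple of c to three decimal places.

Apply u = (u' + v)/(1 + u'v/c²) successively, working outward toward the detector.
Start: velocity of the kaon relative to the detector = 0.9710c.
Compose with the pion (u' = -0.643 in the kaon frame): u_1 = (-0.643 + 0.971) / (1 + (-0.643)·0.971) = 0.3280/0.3756 = 0.8732.
Compose with the decay product (u' = 0.513 in the pion frame): u_2 = (0.513 + 0.873) / (1 + 0.513·0.873) = 1.3862/1.4479 = 0.9573.

+0.957c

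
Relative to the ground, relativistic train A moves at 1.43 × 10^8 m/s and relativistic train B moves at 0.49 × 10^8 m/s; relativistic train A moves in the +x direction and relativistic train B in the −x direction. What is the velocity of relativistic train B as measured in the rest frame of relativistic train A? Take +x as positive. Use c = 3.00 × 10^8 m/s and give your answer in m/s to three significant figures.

β_A = 0.477, β_B = -0.163 (dividing each by c = 3.00 × 10^8 m/s).
Transform to A's frame with the inverse velocity-addition law: u' = (u − v)/(1 − uv/c²), taking u = β_B and v = β_A.
u' = (-0.163 − 0.477) / (1 − (0.477)(-0.163)) = -0.6400/1.0779 = -0.5938.
u' = -0.5938 × 3.00 × 10^8 m/s.

-1.78 × 10^8 m/s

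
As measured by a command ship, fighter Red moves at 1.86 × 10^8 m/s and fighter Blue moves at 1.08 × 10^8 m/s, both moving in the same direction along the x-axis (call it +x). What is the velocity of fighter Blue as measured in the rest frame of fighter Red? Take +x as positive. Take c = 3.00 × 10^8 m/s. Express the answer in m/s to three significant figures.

β_A = 0.620, β_B = 0.360 (dividing each by c = 3.00 × 10^8 m/s).
Transform to A's frame with the inverse velocity-addition law: u' = (u − v)/(1 − uv/c²), taking u = β_B and v = β_A.
u' = (0.360 − 0.620) / (1 − (0.620)(0.360)) = -0.2600/0.7768 = -0.3347.
u' = -0.3347 × 3.00 × 10^8 m/s.

-1.00 × 10^8 m/s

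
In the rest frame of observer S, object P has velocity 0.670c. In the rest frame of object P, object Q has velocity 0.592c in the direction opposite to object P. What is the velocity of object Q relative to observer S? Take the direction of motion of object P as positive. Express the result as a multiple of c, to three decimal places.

+0.129c

With v = 0.670 and u' = -0.592 (in units of c),
u = (u' + v)/(1 + u'v/c²):
u = (-0.592 + 0.670) / (1 + (-0.592)·0.670) = 0.0780/0.6034 = 0.1293
(Galilean addition would give +0.078c.)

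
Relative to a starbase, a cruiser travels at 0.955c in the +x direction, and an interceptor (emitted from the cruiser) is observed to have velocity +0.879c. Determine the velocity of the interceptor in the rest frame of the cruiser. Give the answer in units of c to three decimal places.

-0.473c

Invert the composition law: u' = (u − v)/(1 − uv/c²).
u' = (0.879 − 0.955) / (1 − (0.879)(0.955)) = -0.0760/0.1606 = -0.4734.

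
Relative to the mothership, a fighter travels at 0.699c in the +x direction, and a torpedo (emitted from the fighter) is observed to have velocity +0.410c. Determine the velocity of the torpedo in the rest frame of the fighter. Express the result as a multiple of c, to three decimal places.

-0.405c

Invert the composition law: u' = (u − v)/(1 − uv/c²).
u' = (0.410 − 0.699) / (1 − (0.410)(0.699)) = -0.2890/0.7134 = -0.4051.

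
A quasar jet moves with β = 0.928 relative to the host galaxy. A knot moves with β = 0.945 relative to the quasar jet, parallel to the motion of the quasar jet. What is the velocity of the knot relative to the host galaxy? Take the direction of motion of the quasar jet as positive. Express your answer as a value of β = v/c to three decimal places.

With v = 0.928 and u' = 0.945 (in units of c),
u = (u' + v)/(1 + u'v/c²):
u = (0.945 + 0.928) / (1 + 0.945·0.928) = 1.8730/1.8770 = 0.9979
(Galilean addition would give +1.873c, exceeding c.)

β = 0.998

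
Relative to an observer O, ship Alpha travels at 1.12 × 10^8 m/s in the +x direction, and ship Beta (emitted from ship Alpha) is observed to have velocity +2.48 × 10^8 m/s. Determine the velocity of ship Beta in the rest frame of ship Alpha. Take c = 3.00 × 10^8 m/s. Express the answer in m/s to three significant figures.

+1.97 × 10^8 m/s

v = 0.373c, u = 0.827c.
Invert the composition law: u' = (u − v)/(1 − uv/c²).
u' = (0.827 − 0.373) / (1 − (0.827)(0.373)) = 0.4533/0.6914 = 0.6557.
u' = 0.6557 × 3.00 × 10^8 m/s.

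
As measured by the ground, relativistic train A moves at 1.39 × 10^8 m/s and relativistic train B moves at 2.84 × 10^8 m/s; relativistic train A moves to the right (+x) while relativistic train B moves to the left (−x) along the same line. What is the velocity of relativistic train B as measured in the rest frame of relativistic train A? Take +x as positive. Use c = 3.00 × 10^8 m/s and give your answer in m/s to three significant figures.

-2.94 × 10^8 m/s

β_A = 0.463, β_B = -0.947 (dividing each by c = 3.00 × 10^8 m/s).
Transform to A's frame with the inverse velocity-addition law: u' = (u − v)/(1 − uv/c²), taking u = β_B and v = β_A.
u' = (-0.947 − 0.463) / (1 − (0.463)(-0.947)) = -1.4100/1.4386 = -0.9801.
u' = -0.9801 × 3.00 × 10^8 m/s.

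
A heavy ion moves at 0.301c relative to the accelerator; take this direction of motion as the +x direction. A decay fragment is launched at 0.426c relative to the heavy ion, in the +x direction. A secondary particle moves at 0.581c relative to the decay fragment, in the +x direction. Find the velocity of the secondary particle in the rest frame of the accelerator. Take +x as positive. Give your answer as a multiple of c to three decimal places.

0.892c

Apply u = (u' + v)/(1 + u'v/c²) successively, working outward toward the accelerator.
Start: velocity of the heavy ion relative to the accelerator = 0.3010c.
Compose with the decay fragment (u' = 0.426 in the heavy ion frame): u_1 = (0.426 + 0.301) / (1 + 0.426·0.301) = 0.7270/1.1282 = 0.6444.
Compose with the secondary particle (u' = 0.581 in the decay fragment frame): u_2 = (0.581 + 0.644) / (1 + 0.581·0.644) = 1.2254/1.3744 = 0.8916.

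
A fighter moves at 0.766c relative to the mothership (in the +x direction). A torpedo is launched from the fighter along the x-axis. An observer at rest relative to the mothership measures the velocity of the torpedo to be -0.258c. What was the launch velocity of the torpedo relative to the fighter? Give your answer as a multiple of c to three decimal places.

Invert the composition law: u' = (u − v)/(1 − uv/c²).
u' = (-0.258 − 0.766) / (1 − (-0.258)(0.766)) = -1.0240/1.1976 = -0.8550.

-0.855c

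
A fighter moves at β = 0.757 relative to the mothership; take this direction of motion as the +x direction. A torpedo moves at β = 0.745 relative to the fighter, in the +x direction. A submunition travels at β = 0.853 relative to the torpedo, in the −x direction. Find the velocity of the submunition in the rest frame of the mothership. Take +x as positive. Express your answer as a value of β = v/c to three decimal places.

β = +0.594

Apply u = (u' + v)/(1 + u'v/c²) successively, working outward toward the mothership.
Start: velocity of the fighter relative to the mothership = 0.7570c.
Compose with the torpedo (u' = 0.745 in the fighter frame): u_1 = (0.745 + 0.757) / (1 + 0.745·0.757) = 1.5020/1.5640 = 0.9604.
Compose with the submunition (u' = -0.853 in the torpedo frame): u_2 = (-0.853 + 0.960) / (1 + (-0.853)·0.960) = 0.1074/0.1808 = 0.5939.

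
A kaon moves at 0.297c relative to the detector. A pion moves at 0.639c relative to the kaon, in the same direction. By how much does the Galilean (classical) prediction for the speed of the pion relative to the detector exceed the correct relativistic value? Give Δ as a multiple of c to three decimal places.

Δ = 0.149c

Galilean: u_cl = 0.639 + 0.297 = 0.9360.
Relativistic: u_rel = (0.639 + 0.297) / (1 + 0.639·0.297) = 0.9360/1.1898 = 0.7867.
Δ = 0.9360 − 0.7867 = 0.1493.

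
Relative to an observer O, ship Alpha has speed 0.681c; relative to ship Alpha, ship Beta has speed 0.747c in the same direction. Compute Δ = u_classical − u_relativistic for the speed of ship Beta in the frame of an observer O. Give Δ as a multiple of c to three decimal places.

Galilean: u_cl = 0.747 + 0.681 = 1.4280.
Relativistic: u_rel = (0.747 + 0.681) / (1 + 0.747·0.681) = 1.4280/1.5087 = 0.9465.
Δ = 1.4280 − 0.9465 = 0.4815.
(The classical prediction exceeds c; the relativistic result does not.)

Δ = 0.481c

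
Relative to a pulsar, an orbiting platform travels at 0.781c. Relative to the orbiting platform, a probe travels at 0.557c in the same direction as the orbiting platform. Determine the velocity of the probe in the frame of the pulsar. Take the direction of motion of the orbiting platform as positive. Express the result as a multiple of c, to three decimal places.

With v = 0.781 and u' = 0.557 (in units of c),
u = (u' + v)/(1 + u'v/c²):
u = (0.557 + 0.781) / (1 + 0.557·0.781) = 1.3380/1.4350 = 0.9324
(Galilean addition would give +1.338c, exceeding c.)

0.932c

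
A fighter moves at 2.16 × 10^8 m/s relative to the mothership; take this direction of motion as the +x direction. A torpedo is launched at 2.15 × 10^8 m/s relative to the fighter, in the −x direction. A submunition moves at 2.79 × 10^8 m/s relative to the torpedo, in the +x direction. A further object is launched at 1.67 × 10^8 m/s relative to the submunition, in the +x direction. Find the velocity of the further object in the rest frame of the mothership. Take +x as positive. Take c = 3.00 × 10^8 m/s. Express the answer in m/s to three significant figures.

+2.94 × 10^8 m/s

Apply u = (u' + v)/(1 + u'v/c²) successively, working outward toward the mothership.
(Dividing each given speed by c = 3.00 × 10^8 m/s to work in units of c.)
Start: velocity of the fighter relative to the mothership = 0.7200c.
Compose with the torpedo (u' = -0.717 in the fighter frame): u_1 = (-0.717 + 0.720) / (1 + (-0.717)·0.720) = 0.0033/0.4840 = 0.0069.
Compose with the submunition (u' = 0.930 in the torpedo frame): u_2 = (0.930 + 0.007) / (1 + 0.930·0.007) = 0.9369/1.0064 = 0.9309.
Compose with the further object (u' = 0.557 in the submunition frame): u_3 = (0.557 + 0.931) / (1 + 0.557·0.931) = 1.4876/1.5182 = 0.9798.
So u = 0.9798 × 3.00 × 10^8 m/s.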